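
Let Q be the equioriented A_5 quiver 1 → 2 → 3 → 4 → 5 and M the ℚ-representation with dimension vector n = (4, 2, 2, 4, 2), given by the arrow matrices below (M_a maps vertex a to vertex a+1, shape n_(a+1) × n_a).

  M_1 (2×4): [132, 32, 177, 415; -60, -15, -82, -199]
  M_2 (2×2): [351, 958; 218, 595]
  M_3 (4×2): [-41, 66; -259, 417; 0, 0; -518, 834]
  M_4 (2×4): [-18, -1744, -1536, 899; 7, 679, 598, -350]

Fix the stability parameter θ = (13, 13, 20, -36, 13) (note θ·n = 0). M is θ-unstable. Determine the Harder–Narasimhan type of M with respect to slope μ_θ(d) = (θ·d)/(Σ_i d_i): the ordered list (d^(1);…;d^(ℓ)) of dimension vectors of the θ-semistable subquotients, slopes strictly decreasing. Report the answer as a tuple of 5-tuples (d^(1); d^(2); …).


Via rank(M_{q-1}∘⋯∘M_p): M ≅ I[1,1]^2, I[1,4], I[1,5], I[4,4], I[4,5].
μ_θ-semistable layers: μ^(1)=13; μ^(2)=5/2; μ^(3)=-36

((2, 0, 0, 0, 2); (2, 2, 2, 2, 0); (0, 0, 0, 2, 0))


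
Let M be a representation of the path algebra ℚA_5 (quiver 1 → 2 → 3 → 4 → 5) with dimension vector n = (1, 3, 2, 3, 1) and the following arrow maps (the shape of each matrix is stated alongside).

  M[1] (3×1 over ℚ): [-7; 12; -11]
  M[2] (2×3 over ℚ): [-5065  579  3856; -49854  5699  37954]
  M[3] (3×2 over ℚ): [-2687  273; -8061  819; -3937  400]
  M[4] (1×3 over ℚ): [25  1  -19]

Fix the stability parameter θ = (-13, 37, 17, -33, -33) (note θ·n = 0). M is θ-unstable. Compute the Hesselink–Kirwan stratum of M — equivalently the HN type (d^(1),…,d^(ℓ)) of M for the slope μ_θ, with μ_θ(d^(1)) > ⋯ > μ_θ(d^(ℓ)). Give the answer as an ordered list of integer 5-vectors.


Via rank(M_{q-1}∘⋯∘M_p): M ≅ I[1,5], I[2,2], I[2,4], I[4,4].
μ_θ-semistable layers: μ^(1)=37; μ^(2)=7; μ^(3)=-3; μ^(4)=-13; μ^(5)=-33

((0, 1, 0, 0, 0); (0, 1, 1, 1, 0); (0, 1, 1, 1, 1); (1, 0, 0, 0, 0); (0, 0, 0, 1, 0))


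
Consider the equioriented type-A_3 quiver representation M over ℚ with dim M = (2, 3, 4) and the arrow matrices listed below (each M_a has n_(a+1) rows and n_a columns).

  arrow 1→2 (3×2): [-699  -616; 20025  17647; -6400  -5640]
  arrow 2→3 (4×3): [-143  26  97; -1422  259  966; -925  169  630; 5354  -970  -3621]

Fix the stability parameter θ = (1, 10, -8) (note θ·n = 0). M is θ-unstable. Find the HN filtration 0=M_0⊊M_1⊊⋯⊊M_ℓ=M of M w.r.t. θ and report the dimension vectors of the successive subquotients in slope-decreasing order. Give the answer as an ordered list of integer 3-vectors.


Interval decomposition of M: I[1,3]^2, I[2,3], I[3,3].
HN type (ℓ=2): μ^(1)=1; μ^(2)=-8

((2, 3, 3); (0, 0, 1))


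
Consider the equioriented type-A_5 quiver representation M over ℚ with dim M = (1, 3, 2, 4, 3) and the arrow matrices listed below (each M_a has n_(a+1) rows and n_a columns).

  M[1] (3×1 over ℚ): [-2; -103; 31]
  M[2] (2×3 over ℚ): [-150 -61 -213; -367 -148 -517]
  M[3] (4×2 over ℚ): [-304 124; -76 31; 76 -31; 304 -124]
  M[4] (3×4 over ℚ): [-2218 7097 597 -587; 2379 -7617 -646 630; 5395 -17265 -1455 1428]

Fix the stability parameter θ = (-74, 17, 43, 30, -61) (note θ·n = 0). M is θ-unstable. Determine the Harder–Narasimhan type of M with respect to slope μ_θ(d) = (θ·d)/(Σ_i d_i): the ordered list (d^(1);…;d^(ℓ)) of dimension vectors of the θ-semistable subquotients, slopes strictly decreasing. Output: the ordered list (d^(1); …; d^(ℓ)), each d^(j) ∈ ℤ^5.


Barcode: M ≅ I[1,5], I[2,2], I[2,3], I[4,4], I[4,5]^2. HN layers by μ_θ (6 steps, strictly decreasing):
  μ^(1)=43; μ^(2)=30; μ^(3)=17; μ^(4)=29/4; μ^(5)=-31/2; μ^(6)=-74

((0, 0, 1, 0, 0); (0, 0, 0, 1, 0); (0, 2, 0, 0, 0); (0, 1, 1, 1, 1); (0, 0, 0, 2, 2); (1, 0, 0, 0, 0))


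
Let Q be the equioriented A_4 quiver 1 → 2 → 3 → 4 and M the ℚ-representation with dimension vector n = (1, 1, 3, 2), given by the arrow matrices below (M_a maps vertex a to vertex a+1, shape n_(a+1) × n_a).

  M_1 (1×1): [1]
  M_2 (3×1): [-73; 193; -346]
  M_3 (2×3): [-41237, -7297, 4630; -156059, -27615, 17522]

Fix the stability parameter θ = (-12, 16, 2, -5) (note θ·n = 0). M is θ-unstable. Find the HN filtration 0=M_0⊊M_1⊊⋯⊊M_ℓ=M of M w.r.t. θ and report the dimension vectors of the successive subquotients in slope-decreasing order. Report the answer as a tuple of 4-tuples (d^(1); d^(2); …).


Via rank(M_{q-1}∘⋯∘M_p): M ≅ I[1,3], I[3,4]^2.
μ_θ-semistable layers: μ^(1)=9; μ^(2)=-3/2; μ^(3)=-12

((0, 1, 1, 0); (0, 0, 2, 2); (1, 0, 0, 0))


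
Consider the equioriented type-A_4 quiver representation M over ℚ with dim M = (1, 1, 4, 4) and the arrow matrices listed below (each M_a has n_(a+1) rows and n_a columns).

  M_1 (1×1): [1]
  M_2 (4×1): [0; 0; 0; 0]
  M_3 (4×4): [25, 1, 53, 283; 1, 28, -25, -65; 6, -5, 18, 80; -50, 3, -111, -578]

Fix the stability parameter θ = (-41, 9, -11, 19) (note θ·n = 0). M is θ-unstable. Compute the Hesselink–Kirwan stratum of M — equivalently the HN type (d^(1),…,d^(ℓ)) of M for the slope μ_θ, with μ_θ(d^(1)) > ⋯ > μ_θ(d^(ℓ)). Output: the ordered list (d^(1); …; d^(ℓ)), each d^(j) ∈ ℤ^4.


Barcode: M ≅ I[1,2], I[3,4]^4. HN layers by μ_θ (4 steps, strictly decreasing):
  μ^(1)=19; μ^(2)=9; μ^(3)=-11; μ^(4)=-41

((0, 0, 0, 4); (0, 1, 0, 0); (0, 0, 4, 0); (1, 0, 0, 0))


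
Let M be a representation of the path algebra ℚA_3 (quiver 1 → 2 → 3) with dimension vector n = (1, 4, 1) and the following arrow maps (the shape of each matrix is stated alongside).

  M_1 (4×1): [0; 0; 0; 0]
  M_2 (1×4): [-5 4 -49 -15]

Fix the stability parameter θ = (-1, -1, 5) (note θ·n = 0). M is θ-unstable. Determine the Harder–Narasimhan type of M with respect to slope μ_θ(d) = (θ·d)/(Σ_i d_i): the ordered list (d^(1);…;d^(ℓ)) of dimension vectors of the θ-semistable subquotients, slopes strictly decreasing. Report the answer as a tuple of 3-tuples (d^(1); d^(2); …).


Barcode: M ≅ I[1,1], I[2,2]^3, I[2,3]. HN layers by μ_θ (2 steps, strictly decreasing):
  μ^(1)=5; μ^(2)=-1

((0, 0, 1); (1, 4, 0))


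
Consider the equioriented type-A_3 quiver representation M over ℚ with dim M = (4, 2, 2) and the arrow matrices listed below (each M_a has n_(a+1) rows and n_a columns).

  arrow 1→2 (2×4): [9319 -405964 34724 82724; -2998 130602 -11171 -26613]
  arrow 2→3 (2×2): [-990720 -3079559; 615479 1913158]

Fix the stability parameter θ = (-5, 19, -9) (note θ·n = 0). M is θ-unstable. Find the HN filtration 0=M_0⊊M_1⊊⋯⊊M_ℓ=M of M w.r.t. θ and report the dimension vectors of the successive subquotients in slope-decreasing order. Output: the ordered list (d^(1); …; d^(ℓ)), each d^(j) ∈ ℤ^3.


Barcode: M ≅ I[1,1]^2, I[1,3]^2. HN layers by μ_θ (2 steps, strictly decreasing):
  μ^(1)=5; μ^(2)=-5

((0, 2, 2); (4, 0, 0))


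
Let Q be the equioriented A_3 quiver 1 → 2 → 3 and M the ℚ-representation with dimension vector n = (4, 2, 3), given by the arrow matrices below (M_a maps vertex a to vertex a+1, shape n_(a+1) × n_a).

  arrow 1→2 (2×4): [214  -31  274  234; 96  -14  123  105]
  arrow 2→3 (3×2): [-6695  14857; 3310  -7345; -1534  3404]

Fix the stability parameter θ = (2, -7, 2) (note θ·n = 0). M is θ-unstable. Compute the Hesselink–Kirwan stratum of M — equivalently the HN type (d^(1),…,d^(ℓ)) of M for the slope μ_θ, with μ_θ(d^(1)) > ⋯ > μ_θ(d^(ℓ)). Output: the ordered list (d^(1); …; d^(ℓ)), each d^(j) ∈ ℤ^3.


Via rank(M_{q-1}∘⋯∘M_p): M ≅ I[1,1]^2, I[1,3]^2, I[3,3].
μ_θ-semistable layers: μ^(1)=2; μ^(2)=-5/2

((2, 0, 3); (2, 2, 0))


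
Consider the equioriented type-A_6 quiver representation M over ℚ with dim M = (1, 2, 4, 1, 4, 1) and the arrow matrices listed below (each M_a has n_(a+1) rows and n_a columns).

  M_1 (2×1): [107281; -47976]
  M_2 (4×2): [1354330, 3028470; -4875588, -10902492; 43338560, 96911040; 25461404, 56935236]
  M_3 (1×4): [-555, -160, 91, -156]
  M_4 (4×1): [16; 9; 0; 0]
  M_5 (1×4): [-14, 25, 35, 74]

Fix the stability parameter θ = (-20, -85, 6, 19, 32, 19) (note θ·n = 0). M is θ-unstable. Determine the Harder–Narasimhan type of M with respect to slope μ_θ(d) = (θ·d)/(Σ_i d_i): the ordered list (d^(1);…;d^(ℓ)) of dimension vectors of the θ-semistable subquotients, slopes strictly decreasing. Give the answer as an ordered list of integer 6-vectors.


Barcode: M ≅ I[1,6], I[2,2], I[3,3]^3, I[5,5]^3. HN layers by μ_θ (6 steps, strictly decreasing):
  μ^(1)=32; μ^(2)=51/2; μ^(3)=19; μ^(4)=6; μ^(5)=-105/2; μ^(6)=-85

((0, 0, 0, 0, 3, 0); (0, 0, 0, 0, 1, 1); (0, 0, 0, 1, 0, 0); (0, 0, 4, 0, 0, 0); (1, 1, 0, 0, 0, 0); (0, 1, 0, 0, 0, 0))


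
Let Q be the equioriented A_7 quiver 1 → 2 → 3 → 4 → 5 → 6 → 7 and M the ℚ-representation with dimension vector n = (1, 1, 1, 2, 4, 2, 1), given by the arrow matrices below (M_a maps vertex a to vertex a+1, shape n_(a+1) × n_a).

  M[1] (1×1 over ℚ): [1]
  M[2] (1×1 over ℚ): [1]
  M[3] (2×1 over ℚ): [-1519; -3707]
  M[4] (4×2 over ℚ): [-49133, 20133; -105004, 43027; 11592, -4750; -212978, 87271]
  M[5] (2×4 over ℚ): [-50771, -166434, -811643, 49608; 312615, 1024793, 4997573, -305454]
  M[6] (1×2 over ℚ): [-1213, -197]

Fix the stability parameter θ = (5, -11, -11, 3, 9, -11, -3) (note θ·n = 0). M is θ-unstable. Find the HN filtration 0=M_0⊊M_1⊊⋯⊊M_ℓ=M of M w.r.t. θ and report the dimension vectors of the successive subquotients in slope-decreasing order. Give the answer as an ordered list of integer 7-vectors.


Via rank(M_{q-1}∘⋯∘M_p): M ≅ I[1,7], I[4,6], I[5,5]^2.
μ_θ-semistable layers: μ^(1)=9; μ^(2)=1/3; μ^(3)=-1/2; μ^(4)=-17/3

((0, 0, 0, 0, 2, 0, 0); (0, 0, 0, 1, 1, 1, 0); (0, 0, 0, 1, 1, 1, 1); (1, 1, 1, 0, 0, 0, 0))


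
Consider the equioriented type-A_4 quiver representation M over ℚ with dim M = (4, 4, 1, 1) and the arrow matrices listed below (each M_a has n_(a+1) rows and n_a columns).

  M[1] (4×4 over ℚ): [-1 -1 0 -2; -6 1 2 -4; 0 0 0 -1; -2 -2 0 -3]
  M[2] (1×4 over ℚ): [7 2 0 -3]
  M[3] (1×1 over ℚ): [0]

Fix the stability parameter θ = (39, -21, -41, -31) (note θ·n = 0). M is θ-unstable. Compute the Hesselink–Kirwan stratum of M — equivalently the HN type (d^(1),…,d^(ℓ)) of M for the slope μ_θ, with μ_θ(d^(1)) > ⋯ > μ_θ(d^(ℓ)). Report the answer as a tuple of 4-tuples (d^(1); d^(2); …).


Interval decomposition of M: I[1,1], I[1,2]^2, I[1,3], I[2,2], I[4,4].
HN type (ℓ=5): μ^(1)=39; μ^(2)=9; μ^(3)=-23/3; μ^(4)=-21; μ^(5)=-31

((1, 0, 0, 0); (2, 2, 0, 0); (1, 1, 1, 0); (0, 1, 0, 0); (0, 0, 0, 1))


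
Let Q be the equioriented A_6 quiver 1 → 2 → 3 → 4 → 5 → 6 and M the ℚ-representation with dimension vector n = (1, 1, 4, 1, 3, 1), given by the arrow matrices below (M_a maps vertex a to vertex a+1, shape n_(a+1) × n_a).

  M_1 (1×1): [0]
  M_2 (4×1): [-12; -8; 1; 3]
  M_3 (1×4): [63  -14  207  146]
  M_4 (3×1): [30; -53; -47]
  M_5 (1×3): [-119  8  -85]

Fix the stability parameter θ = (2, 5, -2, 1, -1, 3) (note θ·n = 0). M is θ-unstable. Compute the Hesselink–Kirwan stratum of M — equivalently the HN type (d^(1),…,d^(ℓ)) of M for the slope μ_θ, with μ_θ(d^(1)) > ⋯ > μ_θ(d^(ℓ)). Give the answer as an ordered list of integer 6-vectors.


Barcode: M ≅ I[1,1], I[2,6], I[3,3]^3, I[5,5]^2. HN layers by μ_θ (5 steps, strictly decreasing):
  μ^(1)=3; μ^(2)=2; μ^(3)=3/4; μ^(4)=-1; μ^(5)=-2

((0, 0, 0, 0, 0, 1); (1, 0, 0, 0, 0, 0); (0, 1, 1, 1, 1, 0); (0, 0, 0, 0, 2, 0); (0, 0, 3, 0, 0, 0))


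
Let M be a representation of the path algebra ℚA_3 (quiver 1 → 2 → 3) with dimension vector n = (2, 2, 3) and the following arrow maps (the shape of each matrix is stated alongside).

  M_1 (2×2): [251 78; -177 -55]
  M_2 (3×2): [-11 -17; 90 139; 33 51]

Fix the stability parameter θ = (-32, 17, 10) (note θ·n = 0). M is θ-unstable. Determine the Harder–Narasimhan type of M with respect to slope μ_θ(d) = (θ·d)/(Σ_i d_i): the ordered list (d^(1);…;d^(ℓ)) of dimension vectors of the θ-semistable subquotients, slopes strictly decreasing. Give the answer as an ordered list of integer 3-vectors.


Interval decomposition of M: I[1,3]^2, I[3,3].
HN type (ℓ=3): μ^(1)=27/2; μ^(2)=10; μ^(3)=-32

((0, 2, 2); (0, 0, 1); (2, 0, 0))


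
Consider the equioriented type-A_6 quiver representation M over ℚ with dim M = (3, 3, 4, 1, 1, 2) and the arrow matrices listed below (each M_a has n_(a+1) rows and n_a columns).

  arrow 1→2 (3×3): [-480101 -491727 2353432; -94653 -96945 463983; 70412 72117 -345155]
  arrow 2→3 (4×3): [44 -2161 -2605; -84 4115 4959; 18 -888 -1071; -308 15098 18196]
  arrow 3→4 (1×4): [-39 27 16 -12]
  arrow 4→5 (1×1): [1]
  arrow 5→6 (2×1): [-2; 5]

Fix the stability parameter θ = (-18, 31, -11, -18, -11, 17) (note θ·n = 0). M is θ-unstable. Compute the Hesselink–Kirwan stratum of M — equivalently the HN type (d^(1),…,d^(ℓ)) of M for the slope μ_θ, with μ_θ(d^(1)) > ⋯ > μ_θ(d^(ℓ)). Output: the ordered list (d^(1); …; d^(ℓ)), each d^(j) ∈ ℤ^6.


Barcode: M ≅ I[1,2], I[1,3]^2, I[3,3], I[3,6], I[6,6]. HN layers by μ_θ (6 steps, strictly decreasing):
  μ^(1)=31; μ^(2)=17; μ^(3)=10; μ^(4)=-11; μ^(5)=-29/2; μ^(6)=-18

((0, 1, 0, 0, 0, 0); (0, 0, 0, 0, 0, 2); (0, 2, 2, 0, 0, 0); (0, 0, 1, 0, 1, 0); (0, 0, 1, 1, 0, 0); (3, 0, 0, 0, 0, 0))


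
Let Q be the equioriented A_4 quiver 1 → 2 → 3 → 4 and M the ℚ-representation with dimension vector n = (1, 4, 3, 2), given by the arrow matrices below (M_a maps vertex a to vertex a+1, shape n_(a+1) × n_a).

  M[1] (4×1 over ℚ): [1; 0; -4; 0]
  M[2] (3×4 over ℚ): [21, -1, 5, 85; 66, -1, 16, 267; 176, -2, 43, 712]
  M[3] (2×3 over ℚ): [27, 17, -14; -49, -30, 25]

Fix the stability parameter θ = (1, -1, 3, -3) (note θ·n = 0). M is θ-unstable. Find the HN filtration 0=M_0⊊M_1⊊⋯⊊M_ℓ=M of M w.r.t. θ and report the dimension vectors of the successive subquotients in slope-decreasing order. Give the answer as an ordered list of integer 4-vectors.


Barcode: M ≅ I[1,4], I[2,2], I[2,3], I[2,4]. HN layers by μ_θ (3 steps, strictly decreasing):
  μ^(1)=3; μ^(2)=0; μ^(3)=-1

((0, 0, 1, 0); (1, 1, 2, 2); (0, 3, 0, 0))


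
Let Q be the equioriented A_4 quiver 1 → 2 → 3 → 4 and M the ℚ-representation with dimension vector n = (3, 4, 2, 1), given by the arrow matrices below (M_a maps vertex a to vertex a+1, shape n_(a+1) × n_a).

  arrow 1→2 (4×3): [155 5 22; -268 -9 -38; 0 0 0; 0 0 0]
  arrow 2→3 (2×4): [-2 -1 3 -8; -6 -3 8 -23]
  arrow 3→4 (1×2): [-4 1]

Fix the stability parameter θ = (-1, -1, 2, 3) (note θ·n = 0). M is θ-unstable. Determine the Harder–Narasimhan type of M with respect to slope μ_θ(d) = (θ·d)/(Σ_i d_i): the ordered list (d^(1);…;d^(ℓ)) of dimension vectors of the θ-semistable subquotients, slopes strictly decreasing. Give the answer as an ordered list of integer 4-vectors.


Interval decomposition of M: I[1,1], I[1,2], I[1,4], I[2,2], I[2,3].
HN type (ℓ=3): μ^(1)=3; μ^(2)=2; μ^(3)=-1

((0, 0, 0, 1); (0, 0, 2, 0); (3, 4, 0, 0))


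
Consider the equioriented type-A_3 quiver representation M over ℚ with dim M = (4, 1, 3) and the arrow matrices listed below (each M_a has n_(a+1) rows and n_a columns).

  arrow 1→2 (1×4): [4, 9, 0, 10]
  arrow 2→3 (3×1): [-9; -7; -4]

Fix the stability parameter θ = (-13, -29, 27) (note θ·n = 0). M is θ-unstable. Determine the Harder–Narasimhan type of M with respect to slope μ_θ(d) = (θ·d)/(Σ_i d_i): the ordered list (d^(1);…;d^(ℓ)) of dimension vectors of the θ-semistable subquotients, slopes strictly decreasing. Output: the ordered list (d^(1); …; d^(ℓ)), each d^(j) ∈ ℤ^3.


Interval decomposition of M: I[1,1]^3, I[1,3], I[3,3]^2.
HN type (ℓ=3): μ^(1)=27; μ^(2)=-13; μ^(3)=-21

((0, 0, 3); (3, 0, 0); (1, 1, 0))


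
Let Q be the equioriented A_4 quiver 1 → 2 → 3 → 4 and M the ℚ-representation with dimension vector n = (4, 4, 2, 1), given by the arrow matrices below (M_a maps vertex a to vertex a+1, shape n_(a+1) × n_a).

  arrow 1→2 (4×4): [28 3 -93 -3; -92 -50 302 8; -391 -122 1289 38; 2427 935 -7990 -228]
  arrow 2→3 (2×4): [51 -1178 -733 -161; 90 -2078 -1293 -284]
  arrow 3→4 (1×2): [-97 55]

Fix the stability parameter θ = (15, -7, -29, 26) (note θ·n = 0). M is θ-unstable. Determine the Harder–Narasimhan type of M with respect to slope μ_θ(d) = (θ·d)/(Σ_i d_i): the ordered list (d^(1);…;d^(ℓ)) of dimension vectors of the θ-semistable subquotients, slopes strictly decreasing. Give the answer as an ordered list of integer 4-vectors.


Barcode: M ≅ I[1,1], I[1,2], I[1,3], I[1,4], I[2,2]. HN layers by μ_θ (4 steps, strictly decreasing):
  μ^(1)=26; μ^(2)=15; μ^(3)=4; μ^(4)=-7

((0, 0, 0, 1); (1, 0, 0, 0); (1, 1, 0, 0); (2, 3, 2, 0))


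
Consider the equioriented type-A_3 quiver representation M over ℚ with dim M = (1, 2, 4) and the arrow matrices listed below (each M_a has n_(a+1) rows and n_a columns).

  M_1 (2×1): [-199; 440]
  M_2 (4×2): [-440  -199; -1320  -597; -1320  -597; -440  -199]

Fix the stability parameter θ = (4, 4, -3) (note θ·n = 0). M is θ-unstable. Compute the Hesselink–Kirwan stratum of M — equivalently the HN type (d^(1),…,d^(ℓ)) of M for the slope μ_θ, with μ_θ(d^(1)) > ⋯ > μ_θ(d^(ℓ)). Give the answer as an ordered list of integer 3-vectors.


Via rank(M_{q-1}∘⋯∘M_p): M ≅ I[1,2], I[2,3], I[3,3]^3.
μ_θ-semistable layers: μ^(1)=4; μ^(2)=1/2; μ^(3)=-3

((1, 1, 0); (0, 1, 1); (0, 0, 3))


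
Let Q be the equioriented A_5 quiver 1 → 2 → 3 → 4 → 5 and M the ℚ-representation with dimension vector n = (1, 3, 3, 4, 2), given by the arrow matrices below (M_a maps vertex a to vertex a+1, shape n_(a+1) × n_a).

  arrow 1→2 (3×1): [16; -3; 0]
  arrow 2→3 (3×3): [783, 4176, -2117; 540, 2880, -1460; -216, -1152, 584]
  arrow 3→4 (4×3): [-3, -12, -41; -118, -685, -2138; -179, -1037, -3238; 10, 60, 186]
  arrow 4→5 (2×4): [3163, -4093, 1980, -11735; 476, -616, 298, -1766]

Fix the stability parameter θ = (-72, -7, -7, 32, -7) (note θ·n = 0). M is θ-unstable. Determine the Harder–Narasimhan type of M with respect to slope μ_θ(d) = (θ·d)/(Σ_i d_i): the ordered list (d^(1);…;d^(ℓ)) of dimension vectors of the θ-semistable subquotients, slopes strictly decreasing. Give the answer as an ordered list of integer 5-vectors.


Barcode: M ≅ I[1,2], I[2,2], I[2,5], I[3,4], I[3,5], I[4,4]. HN layers by μ_θ (4 steps, strictly decreasing):
  μ^(1)=32; μ^(2)=25/2; μ^(3)=-7; μ^(4)=-72

((0, 0, 0, 2, 0); (0, 0, 0, 2, 2); (0, 3, 3, 0, 0); (1, 0, 0, 0, 0))


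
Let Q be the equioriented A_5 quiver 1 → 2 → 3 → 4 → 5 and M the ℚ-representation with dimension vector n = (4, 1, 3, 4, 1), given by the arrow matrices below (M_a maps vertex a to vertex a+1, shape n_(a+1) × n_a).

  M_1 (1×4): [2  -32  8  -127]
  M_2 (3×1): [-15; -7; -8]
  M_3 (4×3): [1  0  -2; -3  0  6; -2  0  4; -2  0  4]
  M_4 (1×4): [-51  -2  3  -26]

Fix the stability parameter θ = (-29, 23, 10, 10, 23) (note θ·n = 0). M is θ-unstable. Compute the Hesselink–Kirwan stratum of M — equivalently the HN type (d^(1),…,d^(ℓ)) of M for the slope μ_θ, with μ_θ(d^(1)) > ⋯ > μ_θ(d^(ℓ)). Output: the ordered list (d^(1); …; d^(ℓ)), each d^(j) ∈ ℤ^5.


Via rank(M_{q-1}∘⋯∘M_p): M ≅ I[1,1]^3, I[1,5], I[3,3]^2, I[4,4]^3.
μ_θ-semistable layers: μ^(1)=23; μ^(2)=43/3; μ^(3)=10; μ^(4)=-29

((0, 0, 0, 0, 1); (0, 1, 1, 1, 0); (0, 0, 2, 3, 0); (4, 0, 0, 0, 0))


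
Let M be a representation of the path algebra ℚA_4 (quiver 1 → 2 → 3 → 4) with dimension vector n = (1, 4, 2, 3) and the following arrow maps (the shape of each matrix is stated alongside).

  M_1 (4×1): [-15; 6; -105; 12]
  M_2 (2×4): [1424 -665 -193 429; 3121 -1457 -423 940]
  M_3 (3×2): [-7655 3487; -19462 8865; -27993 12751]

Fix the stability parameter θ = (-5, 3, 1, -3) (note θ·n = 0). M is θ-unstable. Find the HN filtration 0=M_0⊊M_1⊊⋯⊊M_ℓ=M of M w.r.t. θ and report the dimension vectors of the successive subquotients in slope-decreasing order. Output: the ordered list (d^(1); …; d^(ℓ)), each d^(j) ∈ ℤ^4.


Barcode: M ≅ I[1,4], I[2,2]^2, I[2,4], I[4,4]. HN layers by μ_θ (4 steps, strictly decreasing):
  μ^(1)=3; μ^(2)=1/3; μ^(3)=-3; μ^(4)=-5

((0, 2, 0, 0); (0, 2, 2, 2); (0, 0, 0, 1); (1, 0, 0, 0))


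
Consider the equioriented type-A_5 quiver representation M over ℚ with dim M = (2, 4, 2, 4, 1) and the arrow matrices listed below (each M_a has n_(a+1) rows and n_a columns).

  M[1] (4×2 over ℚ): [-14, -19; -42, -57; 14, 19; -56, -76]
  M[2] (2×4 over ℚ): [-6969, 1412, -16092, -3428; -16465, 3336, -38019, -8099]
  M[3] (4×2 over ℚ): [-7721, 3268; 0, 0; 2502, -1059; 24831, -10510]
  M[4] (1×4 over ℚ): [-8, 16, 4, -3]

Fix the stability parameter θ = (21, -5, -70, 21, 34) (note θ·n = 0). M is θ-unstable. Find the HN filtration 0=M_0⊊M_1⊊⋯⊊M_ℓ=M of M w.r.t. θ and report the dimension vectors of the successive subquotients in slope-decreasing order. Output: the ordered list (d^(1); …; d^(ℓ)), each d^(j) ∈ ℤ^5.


Interval decomposition of M: I[1,1], I[1,5], I[2,2]^2, I[2,4], I[4,4]^2.
HN type (ℓ=5): μ^(1)=34; μ^(2)=21; μ^(3)=-5; μ^(4)=-18; μ^(5)=-75/2

((0, 0, 0, 0, 1); (1, 0, 0, 4, 0); (0, 2, 0, 0, 0); (1, 1, 1, 0, 0); (0, 1, 1, 0, 0))


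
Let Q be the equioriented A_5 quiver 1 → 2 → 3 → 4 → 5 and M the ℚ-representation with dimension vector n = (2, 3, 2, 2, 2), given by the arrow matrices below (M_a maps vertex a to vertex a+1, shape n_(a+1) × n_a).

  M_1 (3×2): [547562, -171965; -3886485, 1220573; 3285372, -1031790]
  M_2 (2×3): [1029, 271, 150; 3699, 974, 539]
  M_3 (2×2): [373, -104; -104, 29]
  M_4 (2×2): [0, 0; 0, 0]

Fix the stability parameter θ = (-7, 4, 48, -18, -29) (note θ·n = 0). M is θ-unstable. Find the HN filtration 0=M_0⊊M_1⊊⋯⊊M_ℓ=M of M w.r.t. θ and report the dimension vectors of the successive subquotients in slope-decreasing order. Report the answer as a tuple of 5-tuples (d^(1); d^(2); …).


Barcode: M ≅ I[1,4]^2, I[2,2], I[5,5]^2. HN layers by μ_θ (4 steps, strictly decreasing):
  μ^(1)=15; μ^(2)=4; μ^(3)=-7; μ^(4)=-29

((0, 0, 2, 2, 0); (0, 3, 0, 0, 0); (2, 0, 0, 0, 0); (0, 0, 0, 0, 2))


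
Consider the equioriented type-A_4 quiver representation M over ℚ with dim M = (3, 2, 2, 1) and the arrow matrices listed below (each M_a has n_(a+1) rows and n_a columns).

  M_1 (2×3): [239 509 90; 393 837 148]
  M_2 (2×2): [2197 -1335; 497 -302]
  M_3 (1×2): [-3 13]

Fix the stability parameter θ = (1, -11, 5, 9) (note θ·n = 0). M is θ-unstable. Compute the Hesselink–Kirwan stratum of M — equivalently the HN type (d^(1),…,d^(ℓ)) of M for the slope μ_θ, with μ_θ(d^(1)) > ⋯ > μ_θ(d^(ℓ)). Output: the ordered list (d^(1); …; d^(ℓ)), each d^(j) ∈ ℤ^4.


Via rank(M_{q-1}∘⋯∘M_p): M ≅ I[1,1], I[1,3], I[1,4].
μ_θ-semistable layers: μ^(1)=9; μ^(2)=5; μ^(3)=1; μ^(4)=-5

((0, 0, 0, 1); (0, 0, 2, 0); (1, 0, 0, 0); (2, 2, 0, 0))


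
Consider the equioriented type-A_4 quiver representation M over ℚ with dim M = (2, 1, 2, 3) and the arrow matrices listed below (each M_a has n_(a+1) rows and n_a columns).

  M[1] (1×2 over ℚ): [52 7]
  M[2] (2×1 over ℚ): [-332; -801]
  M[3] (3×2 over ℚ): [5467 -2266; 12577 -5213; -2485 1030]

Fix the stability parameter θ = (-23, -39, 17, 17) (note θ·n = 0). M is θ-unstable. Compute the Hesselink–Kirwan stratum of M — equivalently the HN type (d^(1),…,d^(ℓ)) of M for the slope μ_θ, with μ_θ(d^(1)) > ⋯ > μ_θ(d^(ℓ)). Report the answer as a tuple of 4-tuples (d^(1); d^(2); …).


Barcode: M ≅ I[1,1], I[1,4], I[3,4], I[4,4]. HN layers by μ_θ (3 steps, strictly decreasing):
  μ^(1)=17; μ^(2)=-23; μ^(3)=-31

((0, 0, 2, 3); (1, 0, 0, 0); (1, 1, 0, 0))


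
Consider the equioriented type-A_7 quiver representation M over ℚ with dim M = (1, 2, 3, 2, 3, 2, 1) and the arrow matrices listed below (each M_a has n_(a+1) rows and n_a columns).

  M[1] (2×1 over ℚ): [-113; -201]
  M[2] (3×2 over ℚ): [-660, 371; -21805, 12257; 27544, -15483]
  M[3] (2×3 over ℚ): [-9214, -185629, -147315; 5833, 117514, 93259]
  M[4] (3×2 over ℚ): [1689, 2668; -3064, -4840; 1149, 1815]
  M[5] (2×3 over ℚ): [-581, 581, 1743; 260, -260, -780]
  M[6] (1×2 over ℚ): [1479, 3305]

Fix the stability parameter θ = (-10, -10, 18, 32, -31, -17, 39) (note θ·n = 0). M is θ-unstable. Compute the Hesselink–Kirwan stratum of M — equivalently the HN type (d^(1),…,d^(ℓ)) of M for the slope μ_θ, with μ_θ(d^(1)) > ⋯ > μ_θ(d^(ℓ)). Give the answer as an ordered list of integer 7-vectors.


Via rank(M_{q-1}∘⋯∘M_p): M ≅ I[1,7], I[2,5], I[3,3], I[5,5], I[6,6].
μ_θ-semistable layers: μ^(1)=39; μ^(2)=18; μ^(3)=19/3; μ^(4)=1/2; μ^(5)=-10; μ^(6)=-17; μ^(7)=-31

((0, 0, 0, 0, 0, 0, 1); (0, 0, 1, 0, 0, 0, 0); (0, 0, 1, 1, 1, 0, 0); (0, 0, 1, 1, 1, 1, 0); (1, 2, 0, 0, 0, 0, 0); (0, 0, 0, 0, 0, 1, 0); (0, 0, 0, 0, 1, 0, 0))


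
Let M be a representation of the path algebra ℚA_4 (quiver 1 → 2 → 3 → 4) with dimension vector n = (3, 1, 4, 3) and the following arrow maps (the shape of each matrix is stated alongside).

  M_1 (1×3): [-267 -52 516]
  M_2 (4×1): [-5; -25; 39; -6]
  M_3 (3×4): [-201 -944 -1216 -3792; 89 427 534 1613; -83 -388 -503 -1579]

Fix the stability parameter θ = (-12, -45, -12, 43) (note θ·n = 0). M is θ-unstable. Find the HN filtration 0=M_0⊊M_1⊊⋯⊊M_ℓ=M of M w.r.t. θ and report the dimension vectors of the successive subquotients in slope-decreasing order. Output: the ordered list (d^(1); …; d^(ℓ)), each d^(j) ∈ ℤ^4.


Interval decomposition of M: I[1,1]^2, I[1,4], I[3,3], I[3,4]^2.
HN type (ℓ=3): μ^(1)=43; μ^(2)=-12; μ^(3)=-57/2

((0, 0, 0, 3); (2, 0, 4, 0); (1, 1, 0, 0))


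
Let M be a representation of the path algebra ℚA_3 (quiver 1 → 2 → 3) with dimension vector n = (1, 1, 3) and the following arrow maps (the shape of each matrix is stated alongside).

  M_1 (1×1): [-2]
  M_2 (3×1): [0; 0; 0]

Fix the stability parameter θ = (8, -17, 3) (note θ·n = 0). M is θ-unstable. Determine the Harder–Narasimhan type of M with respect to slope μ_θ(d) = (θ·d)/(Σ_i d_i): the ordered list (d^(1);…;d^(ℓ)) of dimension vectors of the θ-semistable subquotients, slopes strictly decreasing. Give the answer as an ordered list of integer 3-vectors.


Interval decomposition of M: I[1,2], I[3,3]^3.
HN type (ℓ=2): μ^(1)=3; μ^(2)=-9/2

((0, 0, 3); (1, 1, 0))


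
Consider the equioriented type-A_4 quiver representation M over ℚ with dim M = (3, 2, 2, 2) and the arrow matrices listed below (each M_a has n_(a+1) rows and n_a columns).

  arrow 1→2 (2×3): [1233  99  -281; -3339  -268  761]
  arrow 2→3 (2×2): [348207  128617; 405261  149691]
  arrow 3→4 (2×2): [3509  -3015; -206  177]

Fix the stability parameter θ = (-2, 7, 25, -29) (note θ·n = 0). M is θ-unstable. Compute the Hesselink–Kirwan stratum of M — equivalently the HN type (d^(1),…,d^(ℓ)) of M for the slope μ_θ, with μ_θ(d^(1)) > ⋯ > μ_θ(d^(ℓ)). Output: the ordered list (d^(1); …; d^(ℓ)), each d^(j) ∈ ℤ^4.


Interval decomposition of M: I[1,1], I[1,2], I[1,4], I[3,4].
HN type (ℓ=3): μ^(1)=7; μ^(2)=1; μ^(3)=-2

((0, 1, 0, 0); (0, 1, 1, 1); (3, 0, 1, 1))


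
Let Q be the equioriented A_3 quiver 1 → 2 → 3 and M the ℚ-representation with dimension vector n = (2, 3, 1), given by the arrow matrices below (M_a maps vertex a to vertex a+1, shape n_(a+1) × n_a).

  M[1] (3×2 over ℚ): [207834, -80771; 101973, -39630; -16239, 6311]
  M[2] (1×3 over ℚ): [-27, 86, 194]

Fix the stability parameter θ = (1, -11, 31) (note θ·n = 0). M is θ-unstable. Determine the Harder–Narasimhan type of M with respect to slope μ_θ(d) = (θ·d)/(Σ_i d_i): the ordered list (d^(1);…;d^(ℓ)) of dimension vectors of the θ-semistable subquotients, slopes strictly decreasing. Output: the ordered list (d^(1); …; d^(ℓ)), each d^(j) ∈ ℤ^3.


Via rank(M_{q-1}∘⋯∘M_p): M ≅ I[1,2], I[1,3], I[2,2].
μ_θ-semistable layers: μ^(1)=31; μ^(2)=-5; μ^(3)=-11

((0, 0, 1); (2, 2, 0); (0, 1, 0))


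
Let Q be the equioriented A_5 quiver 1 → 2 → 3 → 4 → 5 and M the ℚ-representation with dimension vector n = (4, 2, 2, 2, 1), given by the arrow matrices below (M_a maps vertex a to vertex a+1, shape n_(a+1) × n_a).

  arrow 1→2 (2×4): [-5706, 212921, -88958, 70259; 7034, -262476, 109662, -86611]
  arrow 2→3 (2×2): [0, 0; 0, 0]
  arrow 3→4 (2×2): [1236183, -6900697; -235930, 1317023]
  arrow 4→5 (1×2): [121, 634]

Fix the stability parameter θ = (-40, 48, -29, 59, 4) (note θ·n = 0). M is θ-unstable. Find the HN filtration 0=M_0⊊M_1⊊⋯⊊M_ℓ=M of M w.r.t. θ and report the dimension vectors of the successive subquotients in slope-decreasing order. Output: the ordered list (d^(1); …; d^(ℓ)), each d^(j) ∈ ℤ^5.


Via rank(M_{q-1}∘⋯∘M_p): M ≅ I[1,1]^2, I[1,2]^2, I[3,4], I[3,5].
μ_θ-semistable layers: μ^(1)=59; μ^(2)=48; μ^(3)=63/2; μ^(4)=-29; μ^(5)=-40

((0, 0, 0, 1, 0); (0, 2, 0, 0, 0); (0, 0, 0, 1, 1); (0, 0, 2, 0, 0); (4, 0, 0, 0, 0))


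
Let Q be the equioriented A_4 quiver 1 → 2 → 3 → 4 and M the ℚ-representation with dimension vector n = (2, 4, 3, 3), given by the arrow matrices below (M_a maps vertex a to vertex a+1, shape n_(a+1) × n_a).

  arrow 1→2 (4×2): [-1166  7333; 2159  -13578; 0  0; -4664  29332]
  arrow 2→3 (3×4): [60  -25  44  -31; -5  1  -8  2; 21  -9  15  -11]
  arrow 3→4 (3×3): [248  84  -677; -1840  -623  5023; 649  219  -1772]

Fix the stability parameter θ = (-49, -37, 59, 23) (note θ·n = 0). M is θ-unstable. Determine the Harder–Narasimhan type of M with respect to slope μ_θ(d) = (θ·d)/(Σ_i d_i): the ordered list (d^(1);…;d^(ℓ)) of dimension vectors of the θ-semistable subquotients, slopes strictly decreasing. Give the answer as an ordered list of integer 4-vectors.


Via rank(M_{q-1}∘⋯∘M_p): M ≅ I[1,4]^2, I[2,2], I[2,4].
μ_θ-semistable layers: μ^(1)=41; μ^(2)=-37; μ^(3)=-49

((0, 0, 3, 3); (0, 4, 0, 0); (2, 0, 0, 0))


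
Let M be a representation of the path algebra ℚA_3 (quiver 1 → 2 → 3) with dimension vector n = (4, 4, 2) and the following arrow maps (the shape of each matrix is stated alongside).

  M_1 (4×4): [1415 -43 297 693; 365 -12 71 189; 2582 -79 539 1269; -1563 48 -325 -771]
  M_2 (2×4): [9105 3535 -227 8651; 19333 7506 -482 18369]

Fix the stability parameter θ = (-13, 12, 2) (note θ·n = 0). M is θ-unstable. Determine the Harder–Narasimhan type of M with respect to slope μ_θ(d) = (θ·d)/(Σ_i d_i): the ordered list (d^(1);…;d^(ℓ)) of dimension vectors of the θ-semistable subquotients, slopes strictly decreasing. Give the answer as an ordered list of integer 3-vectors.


Interval decomposition of M: I[1,2]^2, I[1,3]^2.
HN type (ℓ=3): μ^(1)=12; μ^(2)=7; μ^(3)=-13

((0, 2, 0); (0, 2, 2); (4, 0, 0))


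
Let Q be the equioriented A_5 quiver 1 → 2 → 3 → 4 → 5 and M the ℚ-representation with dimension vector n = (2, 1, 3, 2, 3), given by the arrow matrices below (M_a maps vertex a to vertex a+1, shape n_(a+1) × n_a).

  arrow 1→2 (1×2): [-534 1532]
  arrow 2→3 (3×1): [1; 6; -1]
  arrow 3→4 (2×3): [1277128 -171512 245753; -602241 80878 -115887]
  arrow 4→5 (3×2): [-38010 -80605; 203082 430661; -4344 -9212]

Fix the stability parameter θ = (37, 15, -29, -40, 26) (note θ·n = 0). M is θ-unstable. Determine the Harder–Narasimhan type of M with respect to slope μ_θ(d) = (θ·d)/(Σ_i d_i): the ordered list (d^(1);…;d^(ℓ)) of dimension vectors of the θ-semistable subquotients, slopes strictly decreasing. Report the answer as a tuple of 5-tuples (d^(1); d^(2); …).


Barcode: M ≅ I[1,1], I[1,4], I[3,3], I[3,5], I[5,5]^2. HN layers by μ_θ (5 steps, strictly decreasing):
  μ^(1)=37; μ^(2)=26; μ^(3)=-17/4; μ^(4)=-29; μ^(5)=-69/2

((1, 0, 0, 0, 0); (0, 0, 0, 0, 3); (1, 1, 1, 1, 0); (0, 0, 1, 0, 0); (0, 0, 1, 1, 0))


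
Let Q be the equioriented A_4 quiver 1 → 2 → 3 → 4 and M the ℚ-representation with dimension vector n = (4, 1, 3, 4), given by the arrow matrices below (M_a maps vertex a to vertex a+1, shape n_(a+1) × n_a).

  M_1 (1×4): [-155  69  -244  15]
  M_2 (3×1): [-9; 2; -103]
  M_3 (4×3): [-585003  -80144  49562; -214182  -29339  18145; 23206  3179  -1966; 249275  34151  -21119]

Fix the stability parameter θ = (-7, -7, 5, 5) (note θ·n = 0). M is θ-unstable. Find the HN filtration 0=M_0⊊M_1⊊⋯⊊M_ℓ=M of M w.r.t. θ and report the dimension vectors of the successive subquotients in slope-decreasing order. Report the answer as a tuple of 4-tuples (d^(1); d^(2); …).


Barcode: M ≅ I[1,1]^3, I[1,4], I[3,4]^2, I[4,4]. HN layers by μ_θ (2 steps, strictly decreasing):
  μ^(1)=5; μ^(2)=-7

((0, 0, 3, 4); (4, 1, 0, 0))


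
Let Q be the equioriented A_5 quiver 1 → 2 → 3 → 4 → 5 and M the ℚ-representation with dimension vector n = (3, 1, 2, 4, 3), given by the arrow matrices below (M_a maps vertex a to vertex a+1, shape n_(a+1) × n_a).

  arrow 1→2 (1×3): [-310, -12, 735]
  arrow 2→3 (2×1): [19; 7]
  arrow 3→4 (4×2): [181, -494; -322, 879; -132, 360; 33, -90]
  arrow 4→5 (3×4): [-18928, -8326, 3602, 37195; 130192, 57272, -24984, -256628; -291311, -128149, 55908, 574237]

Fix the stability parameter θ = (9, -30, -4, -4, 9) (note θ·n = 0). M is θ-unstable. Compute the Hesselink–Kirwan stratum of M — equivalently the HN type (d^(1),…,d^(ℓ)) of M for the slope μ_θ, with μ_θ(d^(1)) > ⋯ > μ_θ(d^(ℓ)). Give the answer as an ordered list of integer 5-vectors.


Barcode: M ≅ I[1,1]^2, I[1,5], I[3,5], I[4,4]^2, I[5,5]. HN layers by μ_θ (3 steps, strictly decreasing):
  μ^(1)=9; μ^(2)=-4; μ^(3)=-21/2

((2, 0, 0, 0, 3); (0, 0, 2, 4, 0); (1, 1, 0, 0, 0))


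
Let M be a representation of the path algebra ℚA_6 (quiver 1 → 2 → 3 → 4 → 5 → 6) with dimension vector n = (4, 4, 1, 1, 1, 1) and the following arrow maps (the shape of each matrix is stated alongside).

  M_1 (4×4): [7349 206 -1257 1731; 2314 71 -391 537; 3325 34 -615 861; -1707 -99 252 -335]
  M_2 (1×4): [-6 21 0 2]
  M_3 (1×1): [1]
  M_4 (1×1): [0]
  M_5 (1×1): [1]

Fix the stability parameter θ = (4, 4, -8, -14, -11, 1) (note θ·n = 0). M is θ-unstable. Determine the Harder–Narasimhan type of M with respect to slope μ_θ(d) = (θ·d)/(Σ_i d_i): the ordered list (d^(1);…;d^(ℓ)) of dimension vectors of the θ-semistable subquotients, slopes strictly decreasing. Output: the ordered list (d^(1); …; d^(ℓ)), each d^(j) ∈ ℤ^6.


Barcode: M ≅ I[1,2]^3, I[1,4], I[5,6]. HN layers by μ_θ (4 steps, strictly decreasing):
  μ^(1)=4; μ^(2)=1; μ^(3)=-7/2; μ^(4)=-11

((3, 3, 0, 0, 0, 0); (0, 0, 0, 0, 0, 1); (1, 1, 1, 1, 0, 0); (0, 0, 0, 0, 1, 0))


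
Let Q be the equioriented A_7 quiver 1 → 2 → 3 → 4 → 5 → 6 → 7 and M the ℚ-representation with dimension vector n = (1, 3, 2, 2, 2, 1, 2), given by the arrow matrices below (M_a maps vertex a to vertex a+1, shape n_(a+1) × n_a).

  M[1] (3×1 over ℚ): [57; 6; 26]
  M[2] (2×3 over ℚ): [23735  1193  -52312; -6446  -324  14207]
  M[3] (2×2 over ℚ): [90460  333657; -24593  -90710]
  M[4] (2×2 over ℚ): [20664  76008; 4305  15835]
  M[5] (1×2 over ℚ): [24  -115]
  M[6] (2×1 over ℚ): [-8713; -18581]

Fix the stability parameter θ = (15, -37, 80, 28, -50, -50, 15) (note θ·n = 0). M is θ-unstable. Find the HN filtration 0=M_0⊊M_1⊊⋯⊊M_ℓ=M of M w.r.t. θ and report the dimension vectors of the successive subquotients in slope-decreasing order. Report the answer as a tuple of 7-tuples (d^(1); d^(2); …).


Via rank(M_{q-1}∘⋯∘M_p): M ≅ I[1,7], I[2,2], I[2,4], I[5,5], I[7,7].
μ_θ-semistable layers: μ^(1)=54; μ^(2)=15; μ^(3)=2; μ^(4)=-11; μ^(5)=-37; μ^(6)=-50

((0, 0, 1, 1, 0, 0, 0); (0, 0, 0, 0, 0, 0, 2); (0, 0, 1, 1, 1, 1, 0); (1, 1, 0, 0, 0, 0, 0); (0, 2, 0, 0, 0, 0, 0); (0, 0, 0, 0, 1, 0, 0))


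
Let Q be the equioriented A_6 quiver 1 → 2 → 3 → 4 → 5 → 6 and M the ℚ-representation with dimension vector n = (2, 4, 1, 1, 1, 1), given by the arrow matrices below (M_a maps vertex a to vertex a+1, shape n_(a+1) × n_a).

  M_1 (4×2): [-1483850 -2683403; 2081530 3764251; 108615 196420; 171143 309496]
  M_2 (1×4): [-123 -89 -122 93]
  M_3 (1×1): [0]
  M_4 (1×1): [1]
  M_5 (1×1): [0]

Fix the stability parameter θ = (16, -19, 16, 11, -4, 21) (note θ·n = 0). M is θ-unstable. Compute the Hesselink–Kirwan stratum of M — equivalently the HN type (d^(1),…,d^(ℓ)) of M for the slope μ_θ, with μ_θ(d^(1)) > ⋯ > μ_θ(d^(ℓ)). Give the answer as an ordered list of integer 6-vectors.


Interval decomposition of M: I[1,2], I[1,3], I[2,2]^2, I[4,5], I[6,6].
HN type (ℓ=5): μ^(1)=21; μ^(2)=16; μ^(3)=7/2; μ^(4)=-3/2; μ^(5)=-19

((0, 0, 0, 0, 0, 1); (0, 0, 1, 0, 0, 0); (0, 0, 0, 1, 1, 0); (2, 2, 0, 0, 0, 0); (0, 2, 0, 0, 0, 0))


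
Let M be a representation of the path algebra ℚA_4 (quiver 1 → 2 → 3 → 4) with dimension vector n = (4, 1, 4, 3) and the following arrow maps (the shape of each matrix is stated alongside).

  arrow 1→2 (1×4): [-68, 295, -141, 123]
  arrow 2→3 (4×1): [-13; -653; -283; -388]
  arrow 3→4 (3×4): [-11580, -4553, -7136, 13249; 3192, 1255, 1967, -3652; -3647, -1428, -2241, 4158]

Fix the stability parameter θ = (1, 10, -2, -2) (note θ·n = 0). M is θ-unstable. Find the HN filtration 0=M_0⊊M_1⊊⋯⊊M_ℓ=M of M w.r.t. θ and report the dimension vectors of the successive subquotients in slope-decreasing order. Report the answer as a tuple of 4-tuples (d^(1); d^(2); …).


Barcode: M ≅ I[1,1]^3, I[1,4], I[3,3], I[3,4]^2. HN layers by μ_θ (3 steps, strictly decreasing):
  μ^(1)=2; μ^(2)=1; μ^(3)=-2

((0, 1, 1, 1); (4, 0, 0, 0); (0, 0, 3, 2))


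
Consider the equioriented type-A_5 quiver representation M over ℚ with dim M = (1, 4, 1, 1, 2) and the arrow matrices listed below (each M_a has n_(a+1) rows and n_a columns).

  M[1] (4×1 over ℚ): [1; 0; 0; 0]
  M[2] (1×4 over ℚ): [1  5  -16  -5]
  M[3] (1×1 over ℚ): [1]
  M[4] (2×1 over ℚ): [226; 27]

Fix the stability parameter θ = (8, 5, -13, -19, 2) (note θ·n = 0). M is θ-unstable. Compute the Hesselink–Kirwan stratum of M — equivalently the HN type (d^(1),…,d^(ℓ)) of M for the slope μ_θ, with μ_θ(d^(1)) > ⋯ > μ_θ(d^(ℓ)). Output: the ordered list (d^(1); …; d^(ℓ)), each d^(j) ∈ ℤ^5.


Via rank(M_{q-1}∘⋯∘M_p): M ≅ I[1,5], I[2,2]^3, I[5,5].
μ_θ-semistable layers: μ^(1)=5; μ^(2)=2; μ^(3)=-19/4

((0, 3, 0, 0, 0); (0, 0, 0, 0, 2); (1, 1, 1, 1, 0))


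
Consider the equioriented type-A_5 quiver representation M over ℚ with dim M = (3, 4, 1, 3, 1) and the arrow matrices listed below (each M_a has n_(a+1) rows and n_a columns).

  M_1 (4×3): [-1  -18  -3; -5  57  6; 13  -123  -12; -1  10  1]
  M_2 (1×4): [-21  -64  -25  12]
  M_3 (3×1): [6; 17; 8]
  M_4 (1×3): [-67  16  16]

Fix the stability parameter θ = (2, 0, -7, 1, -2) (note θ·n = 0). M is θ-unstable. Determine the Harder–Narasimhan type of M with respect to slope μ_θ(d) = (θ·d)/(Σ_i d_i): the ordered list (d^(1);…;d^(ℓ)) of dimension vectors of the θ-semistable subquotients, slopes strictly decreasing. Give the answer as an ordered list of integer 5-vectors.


Via rank(M_{q-1}∘⋯∘M_p): M ≅ I[1,1], I[1,2], I[1,5], I[2,2]^2, I[4,4]^2.
μ_θ-semistable layers: μ^(1)=2; μ^(2)=1; μ^(3)=0; μ^(4)=-1/2; μ^(5)=-5/3

((1, 0, 0, 0, 0); (1, 1, 0, 2, 0); (0, 2, 0, 0, 0); (0, 0, 0, 1, 1); (1, 1, 1, 0, 0))


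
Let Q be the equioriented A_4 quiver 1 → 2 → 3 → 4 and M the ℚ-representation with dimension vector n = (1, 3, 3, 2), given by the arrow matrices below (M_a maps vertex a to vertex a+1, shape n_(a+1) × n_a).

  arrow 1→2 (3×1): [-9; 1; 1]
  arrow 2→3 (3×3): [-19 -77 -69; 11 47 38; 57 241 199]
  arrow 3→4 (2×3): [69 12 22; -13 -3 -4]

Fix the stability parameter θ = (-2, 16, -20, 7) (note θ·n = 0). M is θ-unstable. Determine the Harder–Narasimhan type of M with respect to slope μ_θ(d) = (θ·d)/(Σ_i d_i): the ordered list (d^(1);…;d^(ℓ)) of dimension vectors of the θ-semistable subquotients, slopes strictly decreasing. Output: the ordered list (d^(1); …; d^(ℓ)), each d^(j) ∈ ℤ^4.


Interval decomposition of M: I[1,4], I[2,3], I[2,4].
HN type (ℓ=2): μ^(1)=7; μ^(2)=-2

((0, 0, 0, 2); (1, 3, 3, 0))
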